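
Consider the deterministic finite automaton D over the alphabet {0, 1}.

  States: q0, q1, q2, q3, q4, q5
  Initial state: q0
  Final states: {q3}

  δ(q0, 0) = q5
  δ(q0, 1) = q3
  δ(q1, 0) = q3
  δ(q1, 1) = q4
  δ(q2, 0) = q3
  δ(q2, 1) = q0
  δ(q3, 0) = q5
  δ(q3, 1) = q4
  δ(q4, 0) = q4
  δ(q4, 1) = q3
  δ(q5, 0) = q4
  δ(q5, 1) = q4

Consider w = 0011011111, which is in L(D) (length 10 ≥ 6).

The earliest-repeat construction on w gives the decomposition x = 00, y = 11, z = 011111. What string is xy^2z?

xy^2z = 00·11·11·011111 = 001111011111.
Reading y = 11 takes D from q4 back to q4, so after x·y·y the machine is still in q4, and z then leads to the accepting state q3. Hence 001111011111 ∈ L(D).

001111011111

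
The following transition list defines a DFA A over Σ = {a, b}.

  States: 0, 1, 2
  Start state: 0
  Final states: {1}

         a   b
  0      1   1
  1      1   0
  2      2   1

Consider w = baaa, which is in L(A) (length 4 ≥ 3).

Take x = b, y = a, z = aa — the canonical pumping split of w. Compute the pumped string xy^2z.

baaaa

xy^2z = b·a·a·aa = baaaa.
Reading y = a takes A from 1 back to 1, so after x·y·y the machine is still in 1, and z then leads to the accepting state 1. Hence baaaa ∈ L(A).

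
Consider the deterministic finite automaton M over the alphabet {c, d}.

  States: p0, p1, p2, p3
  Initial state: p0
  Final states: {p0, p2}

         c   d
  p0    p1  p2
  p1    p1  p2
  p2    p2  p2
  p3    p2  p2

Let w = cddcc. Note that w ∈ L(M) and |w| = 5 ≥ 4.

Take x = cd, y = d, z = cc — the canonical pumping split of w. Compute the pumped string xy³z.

cddddcc

xy^3z = cd·d·d·d·cc = cddddcc.
Reading y = d takes M from p2 back to p2, so after x·y·y·y the machine is still in p2, and z then leads to the accepting state p2. Hence cddddcc ∈ L(M).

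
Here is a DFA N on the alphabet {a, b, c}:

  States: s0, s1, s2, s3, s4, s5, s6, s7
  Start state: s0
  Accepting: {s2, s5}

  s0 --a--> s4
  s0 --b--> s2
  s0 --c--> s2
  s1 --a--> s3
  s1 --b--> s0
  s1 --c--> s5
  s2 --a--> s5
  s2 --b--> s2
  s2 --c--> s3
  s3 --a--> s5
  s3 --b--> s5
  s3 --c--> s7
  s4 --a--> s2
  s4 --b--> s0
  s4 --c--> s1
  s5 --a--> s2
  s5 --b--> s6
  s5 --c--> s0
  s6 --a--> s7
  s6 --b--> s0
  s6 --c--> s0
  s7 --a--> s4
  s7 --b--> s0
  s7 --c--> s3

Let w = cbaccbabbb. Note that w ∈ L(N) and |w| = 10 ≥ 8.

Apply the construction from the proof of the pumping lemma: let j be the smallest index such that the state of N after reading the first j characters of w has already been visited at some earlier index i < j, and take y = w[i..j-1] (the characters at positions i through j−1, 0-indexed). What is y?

b

Run of N on w = c b a c c b a b b b:
  step 0: s0  (start)
  step 1: s2  (read c: s0→s2)
  step 2: s2  (read b: s2→s2)   ← first repeat (s2 seen earlier)
  step 3: s5  (read a: s2→s5)
  step 4: s0  (read c: s5→s0)
  step 5: s2  (read c: s0→s2)
  step 6: s2  (read b: s2→s2)
  step 7: s5  (read a: s2→s5)
  step 8: s6  (read b: s5→s6)
  step 9: s0  (read b: s6→s0)
  step 10: s2  (read b: s0→s2)

So i = 1, j = 2, giving x = w[0:1] = c, y = w[1:2] = b, z = w[2:10] = accbabbb.
Check: |xy| = 2 ≤ 8 and |y| = 1 ≥ 1. Reading y takes N from s2 back to s2, so every xyⁱz is accepted.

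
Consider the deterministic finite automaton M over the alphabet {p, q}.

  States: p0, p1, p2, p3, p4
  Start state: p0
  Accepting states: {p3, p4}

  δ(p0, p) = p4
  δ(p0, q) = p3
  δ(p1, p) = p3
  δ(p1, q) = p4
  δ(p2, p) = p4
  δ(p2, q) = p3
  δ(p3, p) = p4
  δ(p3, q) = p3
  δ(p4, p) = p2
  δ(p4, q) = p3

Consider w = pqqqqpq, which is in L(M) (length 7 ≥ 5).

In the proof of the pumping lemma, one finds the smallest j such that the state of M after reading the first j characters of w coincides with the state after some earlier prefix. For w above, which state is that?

State sequence: p0 -p-> p4 -q-> p3 -q-> p3 -q-> p3 -q-> p3 -p-> p4 -q-> p3
First repeat at step 3: p3 was already visited.

The earliest repeat is at step j = 3: M is in p3, which it already visited at step i = 2.
Since M has 5 states, any run of length ≥ 5 visits 5+1 states, so by pigeonhole some state repeats within the first 5 steps — that repeat gives the pumpable loop.

p3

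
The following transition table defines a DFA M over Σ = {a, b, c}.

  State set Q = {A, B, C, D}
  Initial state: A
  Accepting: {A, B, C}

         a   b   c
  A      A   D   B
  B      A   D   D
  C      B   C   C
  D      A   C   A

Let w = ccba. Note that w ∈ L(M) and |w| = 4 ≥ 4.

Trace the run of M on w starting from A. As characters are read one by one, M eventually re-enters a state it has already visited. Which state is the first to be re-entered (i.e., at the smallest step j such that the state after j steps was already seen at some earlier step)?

Run of M on w = c c b a:
  step 0: A  (start)
  step 1: B  (read c: A→B)
  step 2: D  (read c: B→D)
  step 3: C  (read b: D→C)
  step 4: B  (read a: C→B)   ← first repeat (B seen earlier)

The earliest repeat is at step j = 4: M is in B, which it already visited at step i = 1.

B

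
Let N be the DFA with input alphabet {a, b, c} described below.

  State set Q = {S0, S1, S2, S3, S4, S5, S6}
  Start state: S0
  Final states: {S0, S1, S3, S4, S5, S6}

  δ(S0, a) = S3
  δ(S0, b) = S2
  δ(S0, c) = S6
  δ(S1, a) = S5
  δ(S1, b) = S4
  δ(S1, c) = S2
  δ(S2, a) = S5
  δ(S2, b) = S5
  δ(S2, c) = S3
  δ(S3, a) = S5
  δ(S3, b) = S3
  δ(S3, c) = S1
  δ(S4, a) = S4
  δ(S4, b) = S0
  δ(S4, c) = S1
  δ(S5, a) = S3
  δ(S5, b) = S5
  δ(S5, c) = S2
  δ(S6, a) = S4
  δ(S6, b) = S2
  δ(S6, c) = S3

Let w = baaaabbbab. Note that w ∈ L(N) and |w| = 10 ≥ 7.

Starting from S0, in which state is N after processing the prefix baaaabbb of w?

S3

Run of N on the first 8 characters of w = b a a a a b b b:
  step 0: S0  (start)
  step 1: S2  (read b: S0→S2)
  step 2: S5  (read a: S2→S5)
  step 3: S3  (read a: S5→S3)
  step 4: S5  (read a: S3→S5)
  step 5: S3  (read a: S5→S3)
  step 6: S3  (read b: S3→S3)
  step 7: S3  (read b: S3→S3)
  step 8: S3  (read b: S3→S3)

After reading 8 characters, N is in state S3.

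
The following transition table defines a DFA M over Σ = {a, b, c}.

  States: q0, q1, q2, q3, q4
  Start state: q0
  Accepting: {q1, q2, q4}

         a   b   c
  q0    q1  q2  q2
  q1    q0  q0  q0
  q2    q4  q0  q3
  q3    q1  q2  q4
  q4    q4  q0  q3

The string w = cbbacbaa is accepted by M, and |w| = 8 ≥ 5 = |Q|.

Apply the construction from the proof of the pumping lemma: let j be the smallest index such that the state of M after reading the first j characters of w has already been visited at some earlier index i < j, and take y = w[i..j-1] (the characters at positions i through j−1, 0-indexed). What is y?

State sequence: q0 -c-> q2 -b-> q0 -b-> q2 -a-> q4 -c-> q3 -b-> q2 -a-> q4 -a-> q4
First repeat at step 2: q0 was already visited.

So i = 0, j = 2, giving x = w[0:0] = ε, y = w[0:2] = cb, z = w[2:8] = bacbaa.
Check: |xy| = 2 ≤ 5 and |y| = 2 ≥ 1. Reading y takes M from q0 back to q0, so every xyⁱz is accepted.

cb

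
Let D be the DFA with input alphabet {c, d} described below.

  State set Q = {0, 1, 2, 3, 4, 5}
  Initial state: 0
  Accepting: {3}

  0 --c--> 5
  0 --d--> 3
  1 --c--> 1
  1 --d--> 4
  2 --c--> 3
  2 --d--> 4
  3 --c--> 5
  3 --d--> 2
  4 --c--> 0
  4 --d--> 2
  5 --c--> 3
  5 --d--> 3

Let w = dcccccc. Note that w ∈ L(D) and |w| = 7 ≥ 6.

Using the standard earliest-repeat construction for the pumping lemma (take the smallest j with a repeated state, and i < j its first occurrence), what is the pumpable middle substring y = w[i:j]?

Run of D on w = d c c c c c c:
  step 0: 0  (start)
  step 1: 3  (read d: 0→3)
  step 2: 5  (read c: 3→5)
  step 3: 3  (read c: 5→3)   ← first repeat (3 seen earlier)
  step 4: 5  (read c: 3→5)
  step 5: 3  (read c: 5→3)
  step 6: 5  (read c: 3→5)
  step 7: 3  (read c: 5→3)

So i = 1, j = 3, giving x = w[0:1] = d, y = w[1:3] = cc, z = w[3:7] = cccc.
Check: |xy| = 3 ≤ 6 and |y| = 2 ≥ 1. Reading y takes D from 3 back to 3, so every xyⁱz is accepted.
The DFA has 6 states, so the proof of the pumping lemma guarantees a repeated state among the first 6+1 visited; the segment between the two visits is the pumpable y.

cc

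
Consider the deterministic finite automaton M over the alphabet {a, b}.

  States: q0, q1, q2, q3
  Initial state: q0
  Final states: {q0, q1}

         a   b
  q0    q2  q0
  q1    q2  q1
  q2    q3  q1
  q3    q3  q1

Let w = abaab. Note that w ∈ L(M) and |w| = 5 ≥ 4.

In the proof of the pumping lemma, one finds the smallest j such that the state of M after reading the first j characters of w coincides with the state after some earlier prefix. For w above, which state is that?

q2

Run of M on w = a b a a b:
  step 0: q0  (start)
  step 1: q2  (read a: q0→q2)
  step 2: q1  (read b: q2→q1)
  step 3: q2  (read a: q1→q2)   ← first repeat (q2 seen earlier)
  step 4: q3  (read a: q2→q3)
  step 5: q1  (read b: q3→q1)

The earliest repeat is at step j = 3: M is in q2, which it already visited at step i = 1.
Pumping length from the standard proof: p = 4 (the number of states). The repeated state found above gives |xy| = j ≤ 4 and |y| = j − i ≥ 1.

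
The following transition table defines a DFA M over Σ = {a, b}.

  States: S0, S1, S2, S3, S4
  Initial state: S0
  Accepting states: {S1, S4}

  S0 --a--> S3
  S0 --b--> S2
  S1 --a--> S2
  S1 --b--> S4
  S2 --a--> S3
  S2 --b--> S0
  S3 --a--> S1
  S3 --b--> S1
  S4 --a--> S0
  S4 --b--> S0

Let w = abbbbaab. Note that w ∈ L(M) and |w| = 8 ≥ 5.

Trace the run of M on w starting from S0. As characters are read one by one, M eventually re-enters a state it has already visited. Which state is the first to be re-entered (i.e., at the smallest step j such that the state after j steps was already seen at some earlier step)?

State sequence: S0 -a-> S3 -b-> S1 -b-> S4 -b-> S0 -b-> S2 -a-> S3 -a-> S1 -b-> S4
First repeat at step 4: S0 was already visited.

The earliest repeat is at step j = 4: M is in S0, which it already visited at step i = 0.
Since M has 5 states, any run of length ≥ 5 visits 5+1 states, so by pigeonhole some state repeats within the first 5 steps — that repeat gives the pumpable loop.

S0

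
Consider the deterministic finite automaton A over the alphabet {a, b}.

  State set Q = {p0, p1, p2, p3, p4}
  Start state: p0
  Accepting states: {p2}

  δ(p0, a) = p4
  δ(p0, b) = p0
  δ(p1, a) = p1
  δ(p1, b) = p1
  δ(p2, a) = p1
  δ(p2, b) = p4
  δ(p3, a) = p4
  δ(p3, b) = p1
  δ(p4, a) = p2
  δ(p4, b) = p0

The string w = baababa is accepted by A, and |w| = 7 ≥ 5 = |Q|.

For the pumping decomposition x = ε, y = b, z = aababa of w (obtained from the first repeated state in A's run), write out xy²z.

bbaababa

xy^2z = ε·b·b·aababa = bbaababa.
Reading y = b takes A from p0 back to p0, so after x·y·y the machine is still in p0, and z then leads to the accepting state p2. Hence bbaababa ∈ L(A).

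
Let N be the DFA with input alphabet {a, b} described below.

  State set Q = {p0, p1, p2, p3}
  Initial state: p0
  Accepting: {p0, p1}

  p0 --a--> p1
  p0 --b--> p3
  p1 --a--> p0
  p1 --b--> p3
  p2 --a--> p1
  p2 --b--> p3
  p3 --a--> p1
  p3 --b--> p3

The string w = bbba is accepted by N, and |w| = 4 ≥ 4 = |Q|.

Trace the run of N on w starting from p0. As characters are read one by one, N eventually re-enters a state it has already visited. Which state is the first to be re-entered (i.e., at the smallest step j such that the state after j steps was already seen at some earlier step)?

State sequence: p0 -b-> p3 -b-> p3 -b-> p3 -a-> p1
First repeat at step 2: p3 was already visited.

The earliest repeat is at step j = 2: N is in p3, which it already visited at step i = 1.
With |Q| = 4, pigeonhole forces a state repeat no later than step 4; the substring read between the first and second visits to that state can be pumped.

p3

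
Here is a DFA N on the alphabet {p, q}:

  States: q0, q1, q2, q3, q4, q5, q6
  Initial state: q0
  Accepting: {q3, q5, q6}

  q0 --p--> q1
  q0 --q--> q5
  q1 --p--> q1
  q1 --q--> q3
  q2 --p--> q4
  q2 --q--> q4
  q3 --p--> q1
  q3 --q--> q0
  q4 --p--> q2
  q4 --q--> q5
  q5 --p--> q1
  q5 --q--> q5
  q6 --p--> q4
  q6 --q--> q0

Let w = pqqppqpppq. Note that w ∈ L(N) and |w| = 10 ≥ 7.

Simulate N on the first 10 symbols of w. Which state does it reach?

q3

State sequence: q0 -p-> q1 -q-> q3 -q-> q0 -p-> q1 -p-> q1 -q-> q3 -p-> q1 -p-> q1 -p-> q1 -q-> q3

After reading 10 characters, N is in state q3.
(This kind of state-tracing is the core of the pumping-lemma construction: with 7 states, pigeonhole forces a repeat within the first 7 steps.)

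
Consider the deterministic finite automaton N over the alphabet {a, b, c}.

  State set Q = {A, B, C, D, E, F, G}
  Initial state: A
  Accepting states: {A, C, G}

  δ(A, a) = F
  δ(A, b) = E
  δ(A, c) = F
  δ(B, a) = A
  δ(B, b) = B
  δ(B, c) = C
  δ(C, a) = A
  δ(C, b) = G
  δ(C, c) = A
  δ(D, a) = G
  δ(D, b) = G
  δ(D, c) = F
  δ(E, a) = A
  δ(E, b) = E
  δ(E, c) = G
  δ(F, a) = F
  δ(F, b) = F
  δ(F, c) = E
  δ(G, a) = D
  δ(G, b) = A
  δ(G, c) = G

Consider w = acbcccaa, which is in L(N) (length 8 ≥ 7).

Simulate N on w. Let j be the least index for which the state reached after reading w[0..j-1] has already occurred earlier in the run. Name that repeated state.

State sequence: A -a-> F -c-> E -b-> E -c-> G -c-> G -c-> G -a-> D -a-> G
First repeat at step 3: E was already visited.

The earliest repeat is at step j = 3: N is in E, which it already visited at step i = 2.
The DFA has 7 states, so the proof of the pumping lemma guarantees a repeated state among the first 7+1 visited; the segment between the two visits is the pumpable y.

E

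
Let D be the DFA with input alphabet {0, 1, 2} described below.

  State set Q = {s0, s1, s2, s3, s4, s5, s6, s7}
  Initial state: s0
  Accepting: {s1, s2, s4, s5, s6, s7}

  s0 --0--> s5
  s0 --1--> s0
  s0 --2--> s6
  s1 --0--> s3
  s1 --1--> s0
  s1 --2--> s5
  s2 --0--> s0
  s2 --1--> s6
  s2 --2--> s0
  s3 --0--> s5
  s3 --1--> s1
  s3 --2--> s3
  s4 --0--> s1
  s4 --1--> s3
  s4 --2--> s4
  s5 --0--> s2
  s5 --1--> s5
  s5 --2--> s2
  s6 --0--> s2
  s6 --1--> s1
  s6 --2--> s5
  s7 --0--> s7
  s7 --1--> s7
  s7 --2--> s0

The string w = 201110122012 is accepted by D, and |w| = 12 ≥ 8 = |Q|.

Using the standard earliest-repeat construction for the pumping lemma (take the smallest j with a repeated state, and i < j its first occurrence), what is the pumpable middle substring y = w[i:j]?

Run of D on w = 2 0 1 1 1 0 1 2 2 0 1 2:
  step 0: s0  (start)
  step 1: s6  (read 2: s0→s6)
  step 2: s2  (read 0: s6→s2)
  step 3: s6  (read 1: s2→s6)   ← first repeat (s6 seen earlier)
  step 4: s1  (read 1: s6→s1)
  step 5: s0  (read 1: s1→s0)
  step 6: s5  (read 0: s0→s5)
  step 7: s5  (read 1: s5→s5)
  step 8: s2  (read 2: s5→s2)
  step 9: s0  (read 2: s2→s0)
  step 10: s5  (read 0: s0→s5)
  step 11: s5  (read 1: s5→s5)
  step 12: s2  (read 2: s5→s2)

So i = 1, j = 3, giving x = w[0:1] = 2, y = w[1:3] = 01, z = w[3:12] = 110122012.
Check: |xy| = 3 ≤ 8 and |y| = 2 ≥ 1. Reading y takes D from s6 back to s6, so every xyⁱz is accepted.
The DFA has 8 states, so the proof of the pumping lemma guarantees a repeated state among the first 8+1 visited; the segment between the two visits is the pumpable y.

01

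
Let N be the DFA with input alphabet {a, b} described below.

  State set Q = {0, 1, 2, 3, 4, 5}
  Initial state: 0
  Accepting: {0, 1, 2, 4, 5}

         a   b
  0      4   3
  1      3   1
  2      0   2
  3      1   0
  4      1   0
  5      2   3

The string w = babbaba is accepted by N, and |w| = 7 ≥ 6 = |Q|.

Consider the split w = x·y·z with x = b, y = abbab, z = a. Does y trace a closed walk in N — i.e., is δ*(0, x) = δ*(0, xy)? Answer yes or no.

Run of N on the first 6 characters of w = b a b b a b:
  step 0: 0  (start)
  step 1: 3  (read b: 0→3)
  step 2: 1  (read a: 3→1)
  step 3: 1  (read b: 1→1)
  step 4: 1  (read b: 1→1)
  step 5: 3  (read a: 1→3)
  step 6: 0  (read b: 3→0)

After x (step 1): 3. After xy (step 6): 0.
They differ (3 ≠ 0), so y is not a cycle from the state after x; this split is not the one the pumping-lemma construction produces, and pumping y need not keep the string in L(N).

no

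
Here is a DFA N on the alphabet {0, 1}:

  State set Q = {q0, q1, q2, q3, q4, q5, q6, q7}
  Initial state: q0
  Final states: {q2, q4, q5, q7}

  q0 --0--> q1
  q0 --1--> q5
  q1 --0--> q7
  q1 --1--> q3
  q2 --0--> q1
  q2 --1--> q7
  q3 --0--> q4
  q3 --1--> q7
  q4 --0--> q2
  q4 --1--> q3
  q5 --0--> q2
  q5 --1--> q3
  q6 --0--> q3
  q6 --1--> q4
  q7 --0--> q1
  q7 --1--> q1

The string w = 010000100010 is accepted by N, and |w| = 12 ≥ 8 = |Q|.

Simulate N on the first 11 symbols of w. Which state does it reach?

q1

State sequence: q0 -0-> q1 -1-> q3 -0-> q4 -0-> q2 -0-> q1 -0-> q7 -1-> q1 -0-> q7 -0-> q1 -0-> q7 -1-> q1

After reading 11 characters, N is in state q1.
(This kind of state-tracing is the core of the pumping-lemma construction: with 8 states, pigeonhole forces a repeat within the first 8 steps.)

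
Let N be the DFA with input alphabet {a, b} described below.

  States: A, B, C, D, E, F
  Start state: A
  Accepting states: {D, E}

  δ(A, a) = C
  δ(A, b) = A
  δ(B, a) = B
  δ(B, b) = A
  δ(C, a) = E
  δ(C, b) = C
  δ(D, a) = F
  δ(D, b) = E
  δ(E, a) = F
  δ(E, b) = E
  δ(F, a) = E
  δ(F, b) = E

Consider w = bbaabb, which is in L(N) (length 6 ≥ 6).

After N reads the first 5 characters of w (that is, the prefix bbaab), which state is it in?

E

State sequence: A -b-> A -b-> A -a-> C -a-> E -b-> E

After reading 5 characters, N is in state E.
(This kind of state-tracing is the core of the pumping-lemma construction: with 6 states, pigeonhole forces a repeat within the first 6 steps.)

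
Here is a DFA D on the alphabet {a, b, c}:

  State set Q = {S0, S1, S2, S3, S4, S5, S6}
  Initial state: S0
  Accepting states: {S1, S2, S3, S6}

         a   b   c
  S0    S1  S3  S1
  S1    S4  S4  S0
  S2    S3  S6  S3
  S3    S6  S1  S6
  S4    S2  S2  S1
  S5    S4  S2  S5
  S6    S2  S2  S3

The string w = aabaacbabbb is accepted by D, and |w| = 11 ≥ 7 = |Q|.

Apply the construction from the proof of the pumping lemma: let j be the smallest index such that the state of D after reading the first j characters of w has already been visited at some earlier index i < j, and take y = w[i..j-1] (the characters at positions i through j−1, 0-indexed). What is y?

ac

Run of D on w = a a b a a c b a b b b:
  step 0: S0  (start)
  step 1: S1  (read a: S0→S1)
  step 2: S4  (read a: S1→S4)
  step 3: S2  (read b: S4→S2)
  step 4: S3  (read a: S2→S3)
  step 5: S6  (read a: S3→S6)
  step 6: S3  (read c: S6→S3)   ← first repeat (S3 seen earlier)
  step 7: S1  (read b: S3→S1)
  step 8: S4  (read a: S1→S4)
  step 9: S2  (read b: S4→S2)
  step 10: S6  (read b: S2→S6)
  step 11: S2  (read b: S6→S2)

So i = 4, j = 6, giving x = w[0:4] = aaba, y = w[4:6] = ac, z = w[6:11] = babbb.
Check: |xy| = 6 ≤ 7 and |y| = 2 ≥ 1. Reading y takes D from S3 back to S3, so every xyⁱz is accepted.
Since D has 7 states, any run of length ≥ 7 visits 7+1 states, so by pigeonhole some state repeats within the first 7 steps — that repeat gives the pumpable loop.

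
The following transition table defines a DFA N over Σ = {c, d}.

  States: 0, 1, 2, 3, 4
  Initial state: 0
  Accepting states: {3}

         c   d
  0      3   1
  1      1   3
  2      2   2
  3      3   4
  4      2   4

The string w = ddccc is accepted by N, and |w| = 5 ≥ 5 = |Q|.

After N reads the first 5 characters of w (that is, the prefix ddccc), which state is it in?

3

State sequence: 0 -d-> 1 -d-> 3 -c-> 3 -c-> 3 -c-> 3

After reading 5 characters, N is in state 3.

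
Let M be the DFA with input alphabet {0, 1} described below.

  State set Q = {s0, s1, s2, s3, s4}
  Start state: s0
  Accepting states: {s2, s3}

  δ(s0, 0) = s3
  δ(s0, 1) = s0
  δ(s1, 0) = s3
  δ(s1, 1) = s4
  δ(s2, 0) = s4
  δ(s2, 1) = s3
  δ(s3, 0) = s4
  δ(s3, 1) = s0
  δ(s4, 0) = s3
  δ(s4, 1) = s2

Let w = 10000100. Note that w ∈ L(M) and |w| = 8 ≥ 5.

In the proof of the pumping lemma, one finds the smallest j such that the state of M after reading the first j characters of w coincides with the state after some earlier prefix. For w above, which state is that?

State sequence: s0 -1-> s0 -0-> s3 -0-> s4 -0-> s3 -0-> s4 -1-> s2 -0-> s4 -0-> s3
First repeat at step 1: s0 was already visited.

The earliest repeat is at step j = 1: M is in s0, which it already visited at step i = 0.
Since M has 5 states, any run of length ≥ 5 visits 5+1 states, so by pigeonhole some state repeats within the first 5 steps — that repeat gives the pumpable loop.

s0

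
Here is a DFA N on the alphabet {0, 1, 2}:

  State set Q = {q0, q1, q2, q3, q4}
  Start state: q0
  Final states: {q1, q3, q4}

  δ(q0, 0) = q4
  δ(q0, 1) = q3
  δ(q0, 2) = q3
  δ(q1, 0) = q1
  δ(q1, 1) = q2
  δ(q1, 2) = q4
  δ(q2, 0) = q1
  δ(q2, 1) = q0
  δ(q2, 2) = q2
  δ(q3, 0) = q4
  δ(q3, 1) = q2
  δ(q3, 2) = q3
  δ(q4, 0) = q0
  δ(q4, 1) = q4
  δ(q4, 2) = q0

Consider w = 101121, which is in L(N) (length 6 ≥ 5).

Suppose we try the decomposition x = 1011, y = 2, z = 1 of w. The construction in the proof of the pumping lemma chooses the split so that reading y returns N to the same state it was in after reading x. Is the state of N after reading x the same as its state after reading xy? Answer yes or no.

State sequence: q0 -1-> q3 -0-> q4 -1-> q4 -1-> q4 -2-> q0

After x (step 4): q4. After xy (step 5): q0.
They differ (q4 ≠ q0), so y is not a cycle from the state after x; this split is not the one the pumping-lemma construction produces, and pumping y need not keep the string in L(N).

no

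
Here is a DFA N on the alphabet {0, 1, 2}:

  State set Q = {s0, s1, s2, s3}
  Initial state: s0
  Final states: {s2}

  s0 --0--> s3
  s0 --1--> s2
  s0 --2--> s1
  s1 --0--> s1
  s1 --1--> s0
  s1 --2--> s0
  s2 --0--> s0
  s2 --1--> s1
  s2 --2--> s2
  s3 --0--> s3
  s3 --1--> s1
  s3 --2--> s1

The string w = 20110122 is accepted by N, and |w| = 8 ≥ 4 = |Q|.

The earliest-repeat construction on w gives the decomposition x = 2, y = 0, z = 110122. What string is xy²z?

xy^2z = 2·0·0·110122 = 200110122.
Reading y = 0 takes N from s1 back to s1, so after x·y·y the machine is still in s1, and z then leads to the accepting state s2. Hence 200110122 ∈ L(N).

200110122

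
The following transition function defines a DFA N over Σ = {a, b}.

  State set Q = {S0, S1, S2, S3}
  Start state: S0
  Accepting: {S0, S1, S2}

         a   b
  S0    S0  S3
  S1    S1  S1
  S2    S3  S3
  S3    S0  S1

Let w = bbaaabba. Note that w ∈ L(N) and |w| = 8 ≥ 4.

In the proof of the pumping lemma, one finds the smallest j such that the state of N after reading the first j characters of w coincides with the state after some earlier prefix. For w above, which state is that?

S1

State sequence: S0 -b-> S3 -b-> S1 -a-> S1 -a-> S1 -a-> S1 -b-> S1 -b-> S1 -a-> S1
First repeat at step 3: S1 was already visited.

The earliest repeat is at step j = 3: N is in S1, which it already visited at step i = 2.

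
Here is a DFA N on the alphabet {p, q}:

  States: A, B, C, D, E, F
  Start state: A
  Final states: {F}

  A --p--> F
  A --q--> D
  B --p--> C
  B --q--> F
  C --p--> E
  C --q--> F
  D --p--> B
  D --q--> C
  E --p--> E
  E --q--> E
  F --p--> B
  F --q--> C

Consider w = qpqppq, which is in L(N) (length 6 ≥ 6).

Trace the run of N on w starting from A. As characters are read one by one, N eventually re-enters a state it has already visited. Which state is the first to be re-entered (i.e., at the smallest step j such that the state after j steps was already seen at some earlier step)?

Run of N on w = q p q p p q:
  step 0: A  (start)
  step 1: D  (read q: A→D)
  step 2: B  (read p: D→B)
  step 3: F  (read q: B→F)
  step 4: B  (read p: F→B)   ← first repeat (B seen earlier)
  step 5: C  (read p: B→C)
  step 6: F  (read q: C→F)

The earliest repeat is at step j = 4: N is in B, which it already visited at step i = 2.
The DFA has 6 states, so the proof of the pumping lemma guarantees a repeated state among the first 6+1 visited; the segment between the two visits is the pumpable y.

B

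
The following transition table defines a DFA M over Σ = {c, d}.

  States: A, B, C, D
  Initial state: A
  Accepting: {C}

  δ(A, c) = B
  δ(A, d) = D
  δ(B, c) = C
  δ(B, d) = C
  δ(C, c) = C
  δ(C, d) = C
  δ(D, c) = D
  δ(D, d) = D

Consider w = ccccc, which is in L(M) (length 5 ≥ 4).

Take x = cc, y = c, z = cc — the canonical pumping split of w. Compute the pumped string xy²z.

cccccc

xy^2z = cc·c·c·cc = cccccc.
Reading y = c takes M from C back to C, so after x·y·y the machine is still in C, and z then leads to the accepting state C. Hence cccccc ∈ L(M).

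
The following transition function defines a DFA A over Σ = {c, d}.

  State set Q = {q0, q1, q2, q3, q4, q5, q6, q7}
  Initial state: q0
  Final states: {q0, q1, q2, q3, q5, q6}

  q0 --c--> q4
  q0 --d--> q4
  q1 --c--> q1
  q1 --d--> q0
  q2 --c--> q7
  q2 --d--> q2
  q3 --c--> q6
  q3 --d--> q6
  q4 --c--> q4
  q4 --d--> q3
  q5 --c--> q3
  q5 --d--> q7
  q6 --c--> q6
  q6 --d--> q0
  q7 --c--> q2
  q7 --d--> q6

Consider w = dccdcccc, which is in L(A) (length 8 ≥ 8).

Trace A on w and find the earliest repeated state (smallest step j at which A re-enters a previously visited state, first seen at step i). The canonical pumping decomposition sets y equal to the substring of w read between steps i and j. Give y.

State sequence: q0 -d-> q4 -c-> q4 -c-> q4 -d-> q3 -c-> q6 -c-> q6 -c-> q6 -c-> q6
First repeat at step 2: q4 was already visited.

So i = 1, j = 2, giving x = w[0:1] = d, y = w[1:2] = c, z = w[2:8] = cdcccc.
Check: |xy| = 2 ≤ 8 and |y| = 1 ≥ 1. Reading y takes A from q4 back to q4, so every xyⁱz is accepted.

c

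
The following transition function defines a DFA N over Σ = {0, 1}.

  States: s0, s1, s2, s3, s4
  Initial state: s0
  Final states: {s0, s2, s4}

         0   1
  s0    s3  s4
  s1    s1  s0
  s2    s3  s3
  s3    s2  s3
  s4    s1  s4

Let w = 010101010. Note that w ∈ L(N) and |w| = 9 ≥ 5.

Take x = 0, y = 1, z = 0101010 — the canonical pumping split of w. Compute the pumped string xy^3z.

xy^3z = 0·1·1·1·0101010 = 01110101010.
Reading y = 1 takes N from s3 back to s3, so after x·y·y·y the machine is still in s3, and z then leads to the accepting state s2. Hence 01110101010 ∈ L(N).

01110101010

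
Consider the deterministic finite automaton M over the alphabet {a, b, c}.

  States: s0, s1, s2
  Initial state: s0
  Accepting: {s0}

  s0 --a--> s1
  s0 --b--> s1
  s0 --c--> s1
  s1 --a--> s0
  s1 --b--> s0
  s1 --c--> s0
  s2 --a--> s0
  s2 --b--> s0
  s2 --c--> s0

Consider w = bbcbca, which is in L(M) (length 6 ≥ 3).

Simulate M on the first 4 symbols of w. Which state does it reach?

s0

Run of M on the first 4 characters of w = b b c b:
  step 0: s0  (start)
  step 1: s1  (read b: s0→s1)
  step 2: s0  (read b: s1→s0)
  step 3: s1  (read c: s0→s1)
  step 4: s0  (read b: s1→s0)

After reading 4 characters, M is in state s0.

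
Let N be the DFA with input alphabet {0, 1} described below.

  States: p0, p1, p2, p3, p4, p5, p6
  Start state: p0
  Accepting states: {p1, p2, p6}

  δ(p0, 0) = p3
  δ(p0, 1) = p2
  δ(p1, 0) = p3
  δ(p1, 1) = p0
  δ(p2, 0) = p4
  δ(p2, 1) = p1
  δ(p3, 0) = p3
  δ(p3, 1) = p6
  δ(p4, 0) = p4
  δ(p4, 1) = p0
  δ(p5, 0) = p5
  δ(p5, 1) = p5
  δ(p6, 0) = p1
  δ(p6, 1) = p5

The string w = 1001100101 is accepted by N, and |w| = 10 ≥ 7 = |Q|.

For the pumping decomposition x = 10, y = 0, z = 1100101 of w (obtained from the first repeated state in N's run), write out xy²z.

10001100101

xy^2z = 10·0·0·1100101 = 10001100101.
Reading y = 0 takes N from p4 back to p4, so after x·y·y the machine is still in p4, and z then leads to the accepting state p6. Hence 10001100101 ∈ L(N).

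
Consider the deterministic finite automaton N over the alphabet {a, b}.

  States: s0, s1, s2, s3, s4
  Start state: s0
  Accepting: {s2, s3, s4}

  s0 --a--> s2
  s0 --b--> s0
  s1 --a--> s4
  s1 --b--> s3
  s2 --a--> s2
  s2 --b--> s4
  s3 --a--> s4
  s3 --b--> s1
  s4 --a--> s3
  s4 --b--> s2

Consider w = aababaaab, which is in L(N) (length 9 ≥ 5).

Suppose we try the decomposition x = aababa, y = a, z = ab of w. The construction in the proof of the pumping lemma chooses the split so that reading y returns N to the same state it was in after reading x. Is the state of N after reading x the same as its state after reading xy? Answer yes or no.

no

State sequence: s0 -a-> s2 -a-> s2 -b-> s4 -a-> s3 -b-> s1 -a-> s4 -a-> s3

After x (step 6): s4. After xy (step 7): s3.
They differ (s4 ≠ s3), so y is not a cycle from the state after x; this split is not the one the pumping-lemma construction produces, and pumping y need not keep the string in L(N).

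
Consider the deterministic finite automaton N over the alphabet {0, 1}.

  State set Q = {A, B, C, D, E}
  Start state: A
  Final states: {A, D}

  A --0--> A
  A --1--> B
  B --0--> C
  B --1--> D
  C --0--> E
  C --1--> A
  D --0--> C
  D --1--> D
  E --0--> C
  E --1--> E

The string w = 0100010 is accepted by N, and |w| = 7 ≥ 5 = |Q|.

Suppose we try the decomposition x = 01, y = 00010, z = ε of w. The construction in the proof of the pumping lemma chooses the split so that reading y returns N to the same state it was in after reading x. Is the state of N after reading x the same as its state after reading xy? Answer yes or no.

no

Run of N on the first 7 characters of w = 0 1 0 0 0 1 0:
  step 0: A  (start)
  step 1: A  (read 0: A→A)
  step 2: B  (read 1: A→B)
  step 3: C  (read 0: B→C)
  step 4: E  (read 0: C→E)
  step 5: C  (read 0: E→C)
  step 6: A  (read 1: C→A)
  step 7: A  (read 0: A→A)

After x (step 2): B. After xy (step 7): A.
They differ (B ≠ A), so y is not a cycle from the state after x; this split is not the one the pumping-lemma construction produces, and pumping y need not keep the string in L(N).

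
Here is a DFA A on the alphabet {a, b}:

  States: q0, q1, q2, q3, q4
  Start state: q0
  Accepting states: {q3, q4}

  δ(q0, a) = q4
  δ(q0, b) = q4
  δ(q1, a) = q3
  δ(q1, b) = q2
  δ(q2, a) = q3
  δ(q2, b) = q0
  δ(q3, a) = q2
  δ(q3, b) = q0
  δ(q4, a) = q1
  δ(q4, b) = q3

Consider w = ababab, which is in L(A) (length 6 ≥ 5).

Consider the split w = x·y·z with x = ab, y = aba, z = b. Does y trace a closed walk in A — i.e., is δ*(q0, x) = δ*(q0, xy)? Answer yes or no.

Run of A on the first 5 characters of w = a b a b a:
  step 0: q0  (start)
  step 1: q4  (read a: q0→q4)
  step 2: q3  (read b: q4→q3)
  step 3: q2  (read a: q3→q2)
  step 4: q0  (read b: q2→q0)
  step 5: q4  (read a: q0→q4)

After x (step 2): q3. After xy (step 5): q4.
They differ (q3 ≠ q4), so y is not a cycle from the state after x; this split is not the one the pumping-lemma construction produces, and pumping y need not keep the string in L(A).

no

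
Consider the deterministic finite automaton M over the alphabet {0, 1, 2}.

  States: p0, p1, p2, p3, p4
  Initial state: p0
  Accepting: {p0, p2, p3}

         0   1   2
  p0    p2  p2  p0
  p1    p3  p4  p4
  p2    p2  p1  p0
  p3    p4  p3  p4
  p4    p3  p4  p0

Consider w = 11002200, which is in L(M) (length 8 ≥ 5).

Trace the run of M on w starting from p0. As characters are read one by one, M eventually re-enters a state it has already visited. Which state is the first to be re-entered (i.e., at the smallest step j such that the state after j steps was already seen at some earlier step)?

p0

Run of M on w = 1 1 0 0 2 2 0 0:
  step 0: p0  (start)
  step 1: p2  (read 1: p0→p2)
  step 2: p1  (read 1: p2→p1)
  step 3: p3  (read 0: p1→p3)
  step 4: p4  (read 0: p3→p4)
  step 5: p0  (read 2: p4→p0)   ← first repeat (p0 seen earlier)
  step 6: p0  (read 2: p0→p0)
  step 7: p2  (read 0: p0→p2)
  step 8: p2  (read 0: p2→p2)

The earliest repeat is at step j = 5: M is in p0, which it already visited at step i = 0.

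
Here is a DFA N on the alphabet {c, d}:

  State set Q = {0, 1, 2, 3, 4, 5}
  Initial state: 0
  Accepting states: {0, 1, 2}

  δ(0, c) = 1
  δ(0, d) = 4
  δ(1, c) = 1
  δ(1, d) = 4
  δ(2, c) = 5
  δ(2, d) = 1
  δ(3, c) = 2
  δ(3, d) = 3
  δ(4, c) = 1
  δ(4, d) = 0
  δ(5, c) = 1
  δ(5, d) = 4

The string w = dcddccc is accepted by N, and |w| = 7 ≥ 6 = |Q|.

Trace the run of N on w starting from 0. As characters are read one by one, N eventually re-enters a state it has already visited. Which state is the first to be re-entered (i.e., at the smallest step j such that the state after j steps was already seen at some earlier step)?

State sequence: 0 -d-> 4 -c-> 1 -d-> 4 -d-> 0 -c-> 1 -c-> 1 -c-> 1
First repeat at step 3: 4 was already visited.

The earliest repeat is at step j = 3: N is in 4, which it already visited at step i = 1.
The DFA has 6 states, so the proof of the pumping lemma guarantees a repeated state among the first 6+1 visited; the segment between the two visits is the pumpable y.

4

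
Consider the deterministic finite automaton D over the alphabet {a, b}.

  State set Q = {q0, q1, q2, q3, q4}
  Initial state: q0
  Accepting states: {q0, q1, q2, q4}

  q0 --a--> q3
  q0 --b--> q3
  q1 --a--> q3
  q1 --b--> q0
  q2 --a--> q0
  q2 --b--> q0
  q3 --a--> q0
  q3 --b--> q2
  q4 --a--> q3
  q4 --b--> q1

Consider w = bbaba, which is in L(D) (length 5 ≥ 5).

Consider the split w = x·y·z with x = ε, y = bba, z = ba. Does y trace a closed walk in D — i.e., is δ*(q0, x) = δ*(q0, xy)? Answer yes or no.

yes

State sequence: q0 -b-> q3 -b-> q2 -a-> q0

After x (step 0): q0. After xy (step 3): q0.
They match, so y = bba drives D around a cycle from q0 back to itself; pumping y any number of times keeps D in q0 before reading z, and xyⁱz ∈ L(D) for every i ≥ 0.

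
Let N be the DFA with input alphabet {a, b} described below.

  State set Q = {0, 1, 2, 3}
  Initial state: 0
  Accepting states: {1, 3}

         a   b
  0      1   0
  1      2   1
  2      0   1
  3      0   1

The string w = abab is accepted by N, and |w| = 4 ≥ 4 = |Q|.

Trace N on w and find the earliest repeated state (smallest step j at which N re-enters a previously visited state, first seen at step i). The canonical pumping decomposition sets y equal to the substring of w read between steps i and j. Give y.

Run of N on w = a b a b:
  step 0: 0  (start)
  step 1: 1  (read a: 0→1)
  step 2: 1  (read b: 1→1)   ← first repeat (1 seen earlier)
  step 3: 2  (read a: 1→2)
  step 4: 1  (read b: 2→1)

So i = 1, j = 2, giving x = w[0:1] = a, y = w[1:2] = b, z = w[2:4] = ab.
Check: |xy| = 2 ≤ 4 and |y| = 1 ≥ 1. Reading y takes N from 1 back to 1, so every xyⁱz is accepted.
Since N has 4 states, any run of length ≥ 4 visits 4+1 states, so by pigeonhole some state repeats within the first 4 steps — that repeat gives the pumpable loop.

b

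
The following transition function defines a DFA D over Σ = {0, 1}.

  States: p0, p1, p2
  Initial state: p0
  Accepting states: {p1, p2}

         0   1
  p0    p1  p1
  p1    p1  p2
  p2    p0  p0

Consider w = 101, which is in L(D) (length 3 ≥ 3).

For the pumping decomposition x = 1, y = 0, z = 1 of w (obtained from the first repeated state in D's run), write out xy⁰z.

xy⁰z = xz = 1·1 = 11.
Reading y = 0 takes D from p1 back to p1, so after x the machine is still in p1, and z then leads to the accepting state p2. Hence 11 ∈ L(D).

11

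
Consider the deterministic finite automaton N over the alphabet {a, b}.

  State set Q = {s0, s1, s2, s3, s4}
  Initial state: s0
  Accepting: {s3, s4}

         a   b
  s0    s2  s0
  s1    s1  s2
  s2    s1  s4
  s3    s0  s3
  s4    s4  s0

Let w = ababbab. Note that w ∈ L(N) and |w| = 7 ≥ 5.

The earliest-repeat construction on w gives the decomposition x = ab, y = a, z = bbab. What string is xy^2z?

abaabbab

xy^2z = ab·a·a·bbab = abaabbab.
Reading y = a takes N from s4 back to s4, so after x·y·y the machine is still in s4, and z then leads to the accepting state s4. Hence abaabbab ∈ L(N).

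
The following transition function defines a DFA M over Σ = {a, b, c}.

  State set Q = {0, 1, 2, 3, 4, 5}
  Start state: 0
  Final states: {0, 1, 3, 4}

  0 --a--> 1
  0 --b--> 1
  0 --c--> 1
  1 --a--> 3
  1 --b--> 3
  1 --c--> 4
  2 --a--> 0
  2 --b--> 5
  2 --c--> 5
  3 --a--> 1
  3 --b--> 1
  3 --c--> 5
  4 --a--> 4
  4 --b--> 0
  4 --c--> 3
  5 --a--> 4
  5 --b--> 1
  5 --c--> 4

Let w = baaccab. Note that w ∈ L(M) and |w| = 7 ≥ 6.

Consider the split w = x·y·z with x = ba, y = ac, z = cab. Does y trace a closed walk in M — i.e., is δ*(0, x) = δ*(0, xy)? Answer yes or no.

no

Run of M on the first 4 characters of w = b a a c:
  step 0: 0  (start)
  step 1: 1  (read b: 0→1)
  step 2: 3  (read a: 1→3)
  step 3: 1  (read a: 3→1)
  step 4: 4  (read c: 1→4)

After x (step 2): 3. After xy (step 4): 4.
They differ (3 ≠ 4), so y is not a cycle from the state after x; this split is not the one the pumping-lemma construction produces, and pumping y need not keep the string in L(M).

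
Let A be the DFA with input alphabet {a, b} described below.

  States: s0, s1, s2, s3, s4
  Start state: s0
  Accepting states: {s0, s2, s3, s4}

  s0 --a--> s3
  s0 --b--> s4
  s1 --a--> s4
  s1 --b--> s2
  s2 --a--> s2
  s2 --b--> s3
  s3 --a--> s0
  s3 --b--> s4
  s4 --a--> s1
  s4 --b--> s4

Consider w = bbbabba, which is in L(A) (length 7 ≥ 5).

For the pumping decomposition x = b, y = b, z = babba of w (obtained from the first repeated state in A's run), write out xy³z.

xy^3z = b·b·b·b·babba = bbbbbabba.
Reading y = b takes A from s4 back to s4, so after x·y·y·y the machine is still in s4, and z then leads to the accepting state s0. Hence bbbbbabba ∈ L(A).

bbbbbabba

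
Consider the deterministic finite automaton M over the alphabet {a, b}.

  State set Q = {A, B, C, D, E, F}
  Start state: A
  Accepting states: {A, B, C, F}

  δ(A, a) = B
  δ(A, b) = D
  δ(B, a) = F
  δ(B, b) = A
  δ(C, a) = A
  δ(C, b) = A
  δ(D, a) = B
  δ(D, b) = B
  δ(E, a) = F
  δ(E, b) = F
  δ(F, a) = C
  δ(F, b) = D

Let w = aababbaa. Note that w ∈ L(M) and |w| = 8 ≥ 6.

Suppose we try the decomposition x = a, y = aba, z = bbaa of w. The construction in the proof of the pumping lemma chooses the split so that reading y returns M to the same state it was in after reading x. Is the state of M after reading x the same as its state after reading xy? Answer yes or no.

yes

Run of M on the first 4 characters of w = a a b a:
  step 0: A  (start)
  step 1: B  (read a: A→B)
  step 2: F  (read a: B→F)
  step 3: D  (read b: F→D)
  step 4: B  (read a: D→B)

After x (step 1): B. After xy (step 4): B.
They match, so y = aba drives M around a cycle from B back to itself; pumping y any number of times keeps M in B before reading z, and xyⁱz ∈ L(M) for every i ≥ 0.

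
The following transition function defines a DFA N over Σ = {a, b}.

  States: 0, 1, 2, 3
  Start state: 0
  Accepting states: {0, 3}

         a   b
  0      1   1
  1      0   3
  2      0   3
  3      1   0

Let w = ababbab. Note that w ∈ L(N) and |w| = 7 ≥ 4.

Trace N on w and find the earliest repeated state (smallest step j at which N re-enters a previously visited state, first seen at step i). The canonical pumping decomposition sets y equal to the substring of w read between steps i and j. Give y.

Run of N on w = a b a b b a b:
  step 0: 0  (start)
  step 1: 1  (read a: 0→1)
  step 2: 3  (read b: 1→3)
  step 3: 1  (read a: 3→1)   ← first repeat (1 seen earlier)
  step 4: 3  (read b: 1→3)
  step 5: 0  (read b: 3→0)
  step 6: 1  (read a: 0→1)
  step 7: 3  (read b: 1→3)

So i = 1, j = 3, giving x = w[0:1] = a, y = w[1:3] = ba, z = w[3:7] = bbab.
Check: |xy| = 3 ≤ 4 and |y| = 2 ≥ 1. Reading y takes N from 1 back to 1, so every xyⁱz is accepted.
The DFA has 4 states, so the proof of the pumping lemma guarantees a repeated state among the first 4+1 visited; the segment between the two visits is the pumpable y.

ba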